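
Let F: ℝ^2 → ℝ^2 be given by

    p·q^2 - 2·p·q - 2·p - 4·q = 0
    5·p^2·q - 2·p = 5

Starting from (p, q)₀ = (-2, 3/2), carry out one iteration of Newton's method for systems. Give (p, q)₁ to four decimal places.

(-1.3360, 1.1123)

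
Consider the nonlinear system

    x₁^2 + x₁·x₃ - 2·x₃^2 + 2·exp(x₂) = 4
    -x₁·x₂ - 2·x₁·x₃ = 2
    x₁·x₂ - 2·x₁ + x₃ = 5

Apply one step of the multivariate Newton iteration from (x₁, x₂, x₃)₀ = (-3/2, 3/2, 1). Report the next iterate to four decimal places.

At (-3/2, 3/2, 1): F = (3.713378, 3.2500, -3.2500).
Jacobian J = [[2·x₁ + x₃, 2·exp(x₂), x₁ - 4·x₃], [-x₂ - 2·x₃, -x₁, -2·x₁], [x₂ - 2, x₁, 1]].
At the point, J = [[-2.0000, 8.963378, -5.5000], [-3.5000, 1.5000, 3.0000], [-0.5000, -1.5000, 1.0000]] (det J = -27.073244).
Solving J·Δ = −F gives Δ = (-3.4811, -3.3270, -3.4811).
Then the next iterate is (x₁, x₂, x₃)₁ = (-4.9811, -1.8270, -2.4811).

(-4.9811, -1.8270, -2.4811)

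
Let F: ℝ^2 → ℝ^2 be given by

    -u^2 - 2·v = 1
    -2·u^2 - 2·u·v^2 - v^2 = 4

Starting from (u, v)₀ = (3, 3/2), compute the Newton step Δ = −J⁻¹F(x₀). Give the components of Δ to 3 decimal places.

At (3, 3/2): F = (-13.000, -37.750).
Jacobian J = [[-2·u, -2], [-4·u - 2·v^2, -4·u·v - 2·v]].
At the point, J = [[-6.000, -2.000], [-16.500, -21.000]] (det J = 93.000).
Solving J·Δ = −F gives Δ = (-2.124, -0.129).

(-2.124, -0.129)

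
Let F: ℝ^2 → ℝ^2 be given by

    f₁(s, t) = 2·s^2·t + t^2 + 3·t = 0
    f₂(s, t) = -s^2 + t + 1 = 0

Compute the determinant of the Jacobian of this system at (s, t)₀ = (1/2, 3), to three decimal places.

J = [[4·s·t, 2·s^2 + 2·t + 3], [-2·s, 1]].
At the point, J = [[6.000, 9.500], [-1.000, 1.000]].
det J = 15.500.

15.500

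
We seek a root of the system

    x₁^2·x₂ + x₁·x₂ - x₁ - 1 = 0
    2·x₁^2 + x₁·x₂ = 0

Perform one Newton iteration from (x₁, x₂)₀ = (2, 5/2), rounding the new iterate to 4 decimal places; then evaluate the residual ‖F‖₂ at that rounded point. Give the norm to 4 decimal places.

3.3005

At (2, 5/2): F = (12.0000, 13.0000).
Jacobian J = [[2·x₁·x₂ + x₂ - 1, x₁^2 + x₁], [4·x₁ + x₂, x₁]].
At the point, J = [[11.5000, 6.0000], [10.5000, 2.0000]] (det J = -40.0000).
Solving J·Δ = −F gives Δ = (-1.3500, 0.5875).
Then the next iterate is (x₁, x₂)₁ = (0.6500, 3.0875).
Re-evaluating at (0.6500, 3.0875): F = (1.661344, 2.851875), so ‖F‖₂ = 3.3005.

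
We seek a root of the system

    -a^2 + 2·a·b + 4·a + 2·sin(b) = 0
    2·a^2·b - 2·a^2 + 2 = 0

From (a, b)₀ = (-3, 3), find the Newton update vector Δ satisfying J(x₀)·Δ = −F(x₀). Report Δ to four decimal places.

At (-3, 3): F = (-38.717760, 38.0000).
Jacobian J = [[-2·a + 2·b + 4, 2·a + 2·cos(b)], [4·a·b - 4·a, 2·a^2]].
At the point, J = [[16.0000, -7.979985], [-24.0000, 18.0000]] (det J = 96.480360).
Solving J·Δ = −F gives Δ = (4.0804, 3.3294).

(4.0804, 3.3294)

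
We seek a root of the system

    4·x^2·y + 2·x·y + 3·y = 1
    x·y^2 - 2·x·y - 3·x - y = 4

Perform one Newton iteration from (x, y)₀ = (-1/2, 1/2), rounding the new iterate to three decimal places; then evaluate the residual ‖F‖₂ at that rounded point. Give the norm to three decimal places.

At (-1/2, 1/2): F = (0.500, -2.625).
Jacobian J = [[8·x·y + 2·y, 4·x^2 + 2·x + 3], [y^2 - 2·y - 3, 2·x·y - 2·x - 1]].
At the point, J = [[-1.000, 3.000], [-3.750, -0.500]] (det J = 11.750).
Solving J·Δ = −F gives Δ = (-0.649, -0.383).
Then the next iterate is (x, y)₁ = (-1.149, 0.117).
Re-evaluating at (-1.149, 0.117): F = (-0.30001, -0.41686), so ‖F‖₂ = 0.514.

0.514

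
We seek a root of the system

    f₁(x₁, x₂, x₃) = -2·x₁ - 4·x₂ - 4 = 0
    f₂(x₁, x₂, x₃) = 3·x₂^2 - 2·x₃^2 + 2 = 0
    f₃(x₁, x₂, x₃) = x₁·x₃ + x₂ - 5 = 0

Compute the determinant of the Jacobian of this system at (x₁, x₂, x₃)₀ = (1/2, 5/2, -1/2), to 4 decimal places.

J = [[-2, -4, 0], [0, 6·x₂, -4·x₃], [x₃, 1, x₁]].
At the point, J = [[-2.0000, -4.0000, 0.0000], [0.0000, 15.0000, 2.0000], [-0.5000, 1.0000, 0.5000]].
det J = -7.0000.

-7.0000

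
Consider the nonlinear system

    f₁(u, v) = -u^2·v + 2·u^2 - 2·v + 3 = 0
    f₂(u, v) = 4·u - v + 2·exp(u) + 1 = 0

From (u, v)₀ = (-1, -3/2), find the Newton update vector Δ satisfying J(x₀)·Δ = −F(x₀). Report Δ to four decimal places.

(0.5561, 1.8692)

At (-1, -3/2): F = (9.5000, -0.764241).
Jacobian J = [[-2·u·v + 4·u, -u^2 - 2], [2·exp(u) + 4, -1]].
At the point, J = [[-7.0000, -3.0000], [4.735759, -1.0000]] (det J = 21.207277).
Solving J·Δ = −F gives Δ = (0.5561, 1.8692).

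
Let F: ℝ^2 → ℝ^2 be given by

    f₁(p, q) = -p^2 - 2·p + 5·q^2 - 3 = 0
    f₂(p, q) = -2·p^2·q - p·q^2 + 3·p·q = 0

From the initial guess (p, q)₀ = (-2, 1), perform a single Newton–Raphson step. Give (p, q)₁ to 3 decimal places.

At (-2, 1): F = (2.000, -12.000).
Jacobian J = [[-2·p - 2, 10·q], [-4·p·q - q^2 + 3·q, -2·p^2 - 2·p·q + 3·p]].
At the point, J = [[2.000, 10.000], [10.000, -10.000]] (det J = -120.000).
Solving J·Δ = −F gives Δ = (0.833, -0.367).
Then the next iterate is (p, q)₁ = (-1.167, 0.633).

(-1.167, 0.633)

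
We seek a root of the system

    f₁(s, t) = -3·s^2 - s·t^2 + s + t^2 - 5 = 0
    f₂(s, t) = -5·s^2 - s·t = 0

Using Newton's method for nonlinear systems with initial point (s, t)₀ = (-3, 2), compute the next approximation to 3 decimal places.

(-1.593, 1.868)

At (-3, 2): F = (-19.000, -39.000).
Jacobian J = [[-6·s - t^2 + 1, -2·s·t + 2·t], [-10·s - t, -s]].
At the point, J = [[15.000, 16.000], [28.000, 3.000]] (det J = -403.000).
Solving J·Δ = −F gives Δ = (1.407, -0.132).
Then the next iterate is (s, t)₁ = (-1.593, 1.868).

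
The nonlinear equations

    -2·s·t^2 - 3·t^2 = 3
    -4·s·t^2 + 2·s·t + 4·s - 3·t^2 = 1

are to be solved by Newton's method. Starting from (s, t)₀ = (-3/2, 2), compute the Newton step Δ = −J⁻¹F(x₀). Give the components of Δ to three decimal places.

At (-3/2, 2): F = (-3.000, -1.000).
Jacobian J = [[-2·t^2, -4·s·t - 6·t], [-4·t^2 + 2·t + 4, -8·s·t + 2·s - 6·t]].
At the point, J = [[-8.000, 0.000], [-8.000, 9.000]] (det J = -72.000).
Solving J·Δ = −F gives Δ = (-0.375, -0.222).

(-0.375, -0.222)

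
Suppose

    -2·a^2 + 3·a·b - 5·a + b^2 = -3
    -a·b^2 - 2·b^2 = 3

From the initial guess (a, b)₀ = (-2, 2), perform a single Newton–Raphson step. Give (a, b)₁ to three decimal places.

At (-2, 2): F = (-3.000, -3.000).
Jacobian J = [[-4·a + 3·b - 5, 3·a + 2·b], [-b^2, -2·a·b - 4·b]].
At the point, J = [[9.000, -2.000], [-4.000, 0.000]] (det J = -8.000).
Solving J·Δ = −F gives Δ = (-0.750, -4.875).
Then the next iterate is (a, b)₁ = (-2.750, -2.875).

(-2.750, -2.875)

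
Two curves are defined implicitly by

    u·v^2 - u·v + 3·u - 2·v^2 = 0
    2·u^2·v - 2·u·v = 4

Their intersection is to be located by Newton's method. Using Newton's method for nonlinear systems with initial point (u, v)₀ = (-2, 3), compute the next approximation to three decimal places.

(-1.507, 1.565)

At (-2, 3): F = (-36.000, 32.000).
Jacobian J = [[v^2 - v + 3, 2·u·v - u - 4·v], [4·u·v - 2·v, 2·u^2 - 2·u]].
At the point, J = [[9.000, -22.000], [-30.000, 12.000]] (det J = -552.000).
Solving J·Δ = −F gives Δ = (0.493, -1.435).
Then the next iterate is (u, v)₁ = (-1.507, 1.565).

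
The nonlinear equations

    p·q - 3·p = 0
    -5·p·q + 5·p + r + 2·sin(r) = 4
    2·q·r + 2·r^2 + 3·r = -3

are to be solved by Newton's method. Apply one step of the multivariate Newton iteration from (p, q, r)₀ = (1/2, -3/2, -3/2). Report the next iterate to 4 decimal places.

(-0.4009, -5.1080, 1.5540)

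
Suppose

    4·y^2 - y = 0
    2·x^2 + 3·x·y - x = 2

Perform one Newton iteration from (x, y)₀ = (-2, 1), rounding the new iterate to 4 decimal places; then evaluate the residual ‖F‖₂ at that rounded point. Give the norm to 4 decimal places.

At (-2, 1): F = (3.0000, 2.0000).
Jacobian J = [[0, 8·y - 1], [4·x + 3·y - 1, 3·x]].
At the point, J = [[0.0000, 7.0000], [-6.0000, -6.0000]] (det J = 42.0000).
Solving J·Δ = −F gives Δ = (0.7619, -0.4286).
Then the next iterate is (x, y)₁ = (-1.2381, 0.5714).
Re-evaluating at (-1.2381, 0.5714): F = (0.734592, 0.181532), so ‖F‖₂ = 0.7567.

0.7567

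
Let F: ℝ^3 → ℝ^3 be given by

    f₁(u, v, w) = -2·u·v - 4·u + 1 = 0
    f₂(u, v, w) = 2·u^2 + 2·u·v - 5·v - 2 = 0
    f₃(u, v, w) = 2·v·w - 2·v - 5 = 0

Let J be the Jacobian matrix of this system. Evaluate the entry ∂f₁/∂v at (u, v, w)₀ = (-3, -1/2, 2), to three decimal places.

6.000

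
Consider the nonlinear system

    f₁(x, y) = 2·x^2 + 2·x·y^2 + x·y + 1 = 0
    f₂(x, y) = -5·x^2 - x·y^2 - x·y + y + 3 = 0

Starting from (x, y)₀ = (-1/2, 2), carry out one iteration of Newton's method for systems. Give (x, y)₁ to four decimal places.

At (-1/2, 2): F = (-3.5000, 6.7500).
Jacobian J = [[4·x + 2·y^2 + y, 4·x·y + x], [-10·x - y^2 - y, -2·x·y - x + 1]].
At the point, J = [[8.0000, -4.5000], [-1.0000, 3.5000]] (det J = 23.5000).
Solving J·Δ = −F gives Δ = (-0.7713, -2.1489).
Then the next iterate is (x, y)₁ = (-1.2713, -0.1489).

(-1.2713, -0.1489)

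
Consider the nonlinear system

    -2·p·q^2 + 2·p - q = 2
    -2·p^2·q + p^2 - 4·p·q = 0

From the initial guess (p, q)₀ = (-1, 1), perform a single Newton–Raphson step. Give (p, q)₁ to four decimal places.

(1.5000, 2.0000)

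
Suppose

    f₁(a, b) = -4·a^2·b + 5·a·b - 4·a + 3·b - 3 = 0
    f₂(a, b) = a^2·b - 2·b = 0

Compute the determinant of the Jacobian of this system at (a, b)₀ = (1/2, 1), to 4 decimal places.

0.7500

J = [[-8·a·b + 5·b - 4, -4·a^2 + 5·a + 3], [2·a·b, a^2 - 2]].
At the point, J = [[-3.0000, 4.5000], [1.0000, -1.7500]].
det J = 0.7500.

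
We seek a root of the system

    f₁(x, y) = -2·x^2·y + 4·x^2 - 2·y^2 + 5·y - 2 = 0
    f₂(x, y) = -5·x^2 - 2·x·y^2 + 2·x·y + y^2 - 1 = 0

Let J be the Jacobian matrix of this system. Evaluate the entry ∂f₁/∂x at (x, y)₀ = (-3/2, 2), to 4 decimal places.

0.0000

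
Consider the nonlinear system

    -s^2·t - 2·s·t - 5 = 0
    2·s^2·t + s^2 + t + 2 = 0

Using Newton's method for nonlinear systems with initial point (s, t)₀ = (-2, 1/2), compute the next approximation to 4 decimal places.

At (-2, 1/2): F = (-5.0000, 10.5000).
Jacobian J = [[-2·s·t - 2·t, -s^2 - 2·s], [4·s·t + 2·s, 2·s^2 + 1]].
At the point, J = [[1.0000, 0.0000], [-8.0000, 9.0000]] (det J = 9.0000).
Solving J·Δ = −F gives Δ = (5.0000, 3.2778).
Then the next iterate is (s, t)₁ = (3.0000, 3.7778).

(3.0000, 3.7778)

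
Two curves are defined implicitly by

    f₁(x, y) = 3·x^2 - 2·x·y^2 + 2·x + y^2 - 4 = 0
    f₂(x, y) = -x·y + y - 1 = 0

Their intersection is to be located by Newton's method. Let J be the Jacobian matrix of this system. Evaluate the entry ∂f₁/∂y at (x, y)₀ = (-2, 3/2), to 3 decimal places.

15.000

∂f₁/∂y = -4·x·y + 2·y.
At (-2, 3/2) this is 15.000.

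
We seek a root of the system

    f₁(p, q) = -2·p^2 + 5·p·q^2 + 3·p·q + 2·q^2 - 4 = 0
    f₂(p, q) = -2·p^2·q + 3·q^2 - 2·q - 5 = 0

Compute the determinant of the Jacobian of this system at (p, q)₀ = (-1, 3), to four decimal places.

J = [[-4·p + 5·q^2 + 3·q, 10·p·q + 3·p + 4·q], [-4·p·q, -2·p^2 + 6·q - 2]].
At the point, J = [[58.0000, -21.0000], [12.0000, 14.0000]].
det J = 1064.0000.

1064.0000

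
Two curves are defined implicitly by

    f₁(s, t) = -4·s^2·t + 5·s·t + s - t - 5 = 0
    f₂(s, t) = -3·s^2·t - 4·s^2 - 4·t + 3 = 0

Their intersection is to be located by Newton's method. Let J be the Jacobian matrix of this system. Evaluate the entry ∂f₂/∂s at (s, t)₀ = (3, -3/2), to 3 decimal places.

3.000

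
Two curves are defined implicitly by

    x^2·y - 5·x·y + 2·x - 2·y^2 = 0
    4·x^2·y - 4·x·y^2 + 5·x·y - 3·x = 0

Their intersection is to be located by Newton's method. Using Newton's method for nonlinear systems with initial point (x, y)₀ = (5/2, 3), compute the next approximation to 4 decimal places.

(0.8854, 1.0833)

At (5/2, 3): F = (-31.7500, 15.0000).
Jacobian J = [[2·x·y - 5·y + 2, x^2 - 5·x - 4·y], [8·x·y - 4·y^2 + 5·y - 3, 4·x^2 - 8·x·y + 5·x]].
At the point, J = [[2.0000, -18.2500], [36.0000, -22.5000]] (det J = 612.0000).
Solving J·Δ = −F gives Δ = (-1.6146, -1.9167).
Then the next iterate is (x, y)₁ = (0.8854, 1.0833).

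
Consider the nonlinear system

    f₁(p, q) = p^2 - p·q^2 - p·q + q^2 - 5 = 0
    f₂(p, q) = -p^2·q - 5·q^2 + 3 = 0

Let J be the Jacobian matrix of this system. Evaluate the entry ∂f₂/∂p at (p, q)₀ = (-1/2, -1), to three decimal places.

∂f₂/∂p = -2·p·q.
At (-1/2, -1) this is -1.000.

-1.000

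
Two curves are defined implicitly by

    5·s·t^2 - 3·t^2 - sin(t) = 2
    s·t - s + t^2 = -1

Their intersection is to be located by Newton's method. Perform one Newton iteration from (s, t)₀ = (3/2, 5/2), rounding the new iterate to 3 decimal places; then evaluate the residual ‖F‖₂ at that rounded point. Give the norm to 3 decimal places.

3.419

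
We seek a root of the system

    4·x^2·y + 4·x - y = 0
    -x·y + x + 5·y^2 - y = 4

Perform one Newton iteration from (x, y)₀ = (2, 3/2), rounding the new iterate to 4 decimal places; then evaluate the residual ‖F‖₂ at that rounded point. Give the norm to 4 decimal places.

9.0890

At (2, 3/2): F = (30.5000, 4.7500).
Jacobian J = [[8·x·y + 4, 4·x^2 - 1], [-y + 1, -x + 10·y - 1]].
At the point, J = [[28.0000, 15.0000], [-0.5000, 12.0000]] (det J = 343.5000).
Solving J·Δ = −F gives Δ = (-0.8581, -0.4316).
Then the next iterate is (x, y)₁ = (1.1419, 1.0684).
Re-evaluating at (1.1419, 1.0684): F = (9.071699, 0.560887), so ‖F‖₂ = 9.0890.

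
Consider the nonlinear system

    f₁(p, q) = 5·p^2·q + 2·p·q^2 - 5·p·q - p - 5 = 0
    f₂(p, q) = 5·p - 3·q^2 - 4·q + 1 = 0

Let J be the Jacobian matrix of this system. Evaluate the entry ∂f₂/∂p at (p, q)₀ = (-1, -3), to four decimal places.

5.0000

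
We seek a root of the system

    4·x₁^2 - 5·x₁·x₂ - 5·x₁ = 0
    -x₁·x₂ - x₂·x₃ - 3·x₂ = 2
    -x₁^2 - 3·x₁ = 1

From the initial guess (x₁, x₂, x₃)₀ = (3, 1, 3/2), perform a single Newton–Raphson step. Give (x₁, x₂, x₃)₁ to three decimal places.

At (3, 1, 3/2): F = (6.000, -9.500, -19.000).
Jacobian J = [[8·x₁ - 5·x₂ - 5, -5·x₁, 0], [-x₂, -x₁ - x₃ - 3, -x₂], [-2·x₁ - 3, 0, 0]].
At the point, J = [[14.000, -15.000, 0.000], [-1.000, -7.500, -1.000], [-9.000, 0.000, 0.000]] (det J = -135.000).
Solving J·Δ = −F gives Δ = (-2.111, -1.570, 4.389).
Then the next iterate is (x₁, x₂, x₃)₁ = (0.889, -0.570, 5.889).

(0.889, -0.570, 5.889)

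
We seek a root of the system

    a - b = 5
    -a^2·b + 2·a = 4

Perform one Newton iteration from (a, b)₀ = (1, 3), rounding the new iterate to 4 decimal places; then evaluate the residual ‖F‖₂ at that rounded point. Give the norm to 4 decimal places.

5.8560

At (1, 3): F = (-7.0000, -5.0000).
Jacobian J = [[1, -1], [-2·a·b + 2, -a^2]].
At the point, J = [[1.0000, -1.0000], [-4.0000, -1.0000]] (det J = -5.0000).
Solving J·Δ = −F gives Δ = (0.4000, -6.6000).
Then the next iterate is (a, b)₁ = (1.4000, -3.6000).
Re-evaluating at (1.4000, -3.6000): F = (0.0000, 5.8560), so ‖F‖₂ = 5.8560.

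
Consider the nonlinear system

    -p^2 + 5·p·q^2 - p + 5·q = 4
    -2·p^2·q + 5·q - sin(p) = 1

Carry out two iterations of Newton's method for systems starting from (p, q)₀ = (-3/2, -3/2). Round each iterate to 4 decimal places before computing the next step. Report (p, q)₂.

(-1.4864, 0.2843)

At (-3/2, -3/2): F = (-29.1250, -0.752505).
Jacobian J = [[-2·p + 5·q^2 - 1, 10·p·q + 5], [-4·p·q - cos(p), -2·p^2 + 5]].
At the point, J = [[13.2500, 27.5000], [-9.070737, 0.5000]] (det J = 256.070273).
Solving J·Δ = −F gives Δ = (-0.0239, 1.0706).
Then the next iterate is (p, q)₁ = (-1.5239, -0.4294).
Round to (-1.5239, -0.4294) and repeat: F = (-8.350288, -0.153733), J = [[2.969722, 11.543627], [-2.664330, 0.355458]].
Δ = (0.0375, 0.7137), so (p, q)₂ = (-1.4864, 0.2843).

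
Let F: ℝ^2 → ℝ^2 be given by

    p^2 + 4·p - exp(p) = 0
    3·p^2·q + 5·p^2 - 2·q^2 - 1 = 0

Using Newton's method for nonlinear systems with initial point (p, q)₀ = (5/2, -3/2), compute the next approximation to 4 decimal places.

At (5/2, -3/2): F = (4.067506, -2.3750).
Jacobian J = [[2·p - exp(p) + 4, 0], [6·p·q + 10·p, 3·p^2 - 4·q]].
At the point, J = [[-3.182494, 0.0000], [2.5000, 24.7500]] (det J = -78.766726).
Solving J·Δ = −F gives Δ = (1.2781, -0.0331).
Then the next iterate is (p, q)₁ = (3.7781, -1.5331).

(3.7781, -1.5331)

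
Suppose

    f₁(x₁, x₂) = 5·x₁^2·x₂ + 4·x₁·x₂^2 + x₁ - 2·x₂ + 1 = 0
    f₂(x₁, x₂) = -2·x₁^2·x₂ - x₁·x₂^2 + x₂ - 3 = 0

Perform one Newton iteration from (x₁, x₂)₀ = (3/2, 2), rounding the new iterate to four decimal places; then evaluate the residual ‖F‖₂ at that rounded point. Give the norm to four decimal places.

4.5061

At (3/2, 2): F = (45.0000, -16.0000).
Jacobian J = [[10·x₁·x₂ + 4·x₂^2 + 1, 5·x₁^2 + 8·x₁·x₂ - 2], [-4·x₁·x₂ - x₂^2, -2·x₁^2 - 2·x₁·x₂ + 1]].
At the point, J = [[47.0000, 33.2500], [-16.0000, -9.5000]] (det J = 85.5000).
Solving J·Δ = −F gives Δ = (-1.2222, 0.3743).
Then the next iterate is (x₁, x₂)₁ = (0.2778, 2.3743).
Re-evaluating at (0.2778, 2.3743): F = (3.709526, -2.558205), so ‖F‖₂ = 4.5061.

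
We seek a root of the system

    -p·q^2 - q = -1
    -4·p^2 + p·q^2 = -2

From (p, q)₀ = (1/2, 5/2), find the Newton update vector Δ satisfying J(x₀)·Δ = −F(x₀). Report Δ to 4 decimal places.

(0.3710, -1.9839)

At (1/2, 5/2): F = (-4.6250, 4.1250).
Jacobian J = [[-q^2, -2·p·q - 1], [-8·p + q^2, 2·p·q]].
At the point, J = [[-6.2500, -3.5000], [2.2500, 2.5000]] (det J = -7.7500).
Solving J·Δ = −F gives Δ = (0.3710, -1.9839).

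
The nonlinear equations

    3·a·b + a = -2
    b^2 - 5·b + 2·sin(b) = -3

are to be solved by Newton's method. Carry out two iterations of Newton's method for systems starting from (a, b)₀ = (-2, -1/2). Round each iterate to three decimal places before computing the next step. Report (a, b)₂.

(5.969, 1.301)

At (-2, -1/2): F = (3.000, 4.79115).
Jacobian J = [[3·b + 1, 3·a], [0, 2·b + 2·cos(b) - 5]].
At the point, J = [[-0.500, -6.000], [0.000, -4.24483]] (det J = 2.12242).
Solving J·Δ = −F gives Δ = (-7.544, 1.129).
Then the next iterate is (a, b)₁ = (-9.544, 0.629).
Round to (-9.544, 0.629) and repeat: F = (-25.55353, 1.42731), J = [[2.887, -28.632], [0.000, -2.12477]].
Δ = (15.513, 0.672), so (a, b)₂ = (5.969, 1.301).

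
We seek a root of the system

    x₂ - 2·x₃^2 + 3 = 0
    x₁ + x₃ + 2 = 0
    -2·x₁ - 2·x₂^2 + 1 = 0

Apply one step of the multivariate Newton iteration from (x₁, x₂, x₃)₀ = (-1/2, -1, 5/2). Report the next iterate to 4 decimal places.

At (-1/2, -1, 5/2): F = (-10.5000, 4.0000, 0.0000).
Jacobian J = [[0, 1, -4·x₃], [1, 0, 1], [-2, -4·x₂, 0]].
At the point, J = [[0.0000, 1.0000, -10.0000], [1.0000, 0.0000, 1.0000], [-2.0000, 4.0000, 0.0000]] (det J = -42.0000).
Solving J·Δ = −F gives Δ = (-2.8095, -1.4048, -1.1905).
Then the next iterate is (x₁, x₂, x₃)₁ = (-3.3095, -2.4048, 1.3095).

(-3.3095, -2.4048, 1.3095)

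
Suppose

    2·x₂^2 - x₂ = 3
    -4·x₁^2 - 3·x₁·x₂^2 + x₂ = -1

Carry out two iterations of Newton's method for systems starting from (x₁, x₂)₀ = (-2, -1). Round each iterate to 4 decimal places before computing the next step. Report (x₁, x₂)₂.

At (-2, -1): F = (0.0000, -10.0000).
Jacobian J = [[0, 4·x₂ - 1], [-8·x₁ - 3·x₂^2, -6·x₁·x₂ + 1]].
At the point, J = [[0.0000, -5.0000], [13.0000, -11.0000]] (det J = 65.0000).
Solving J·Δ = −F gives Δ = (0.7692, 0.0000).
Then the next iterate is (x₁, x₂)₁ = (-1.2308, -1.0000).
Round to (-1.2308, -1.0000) and repeat: F = (0.0000, -2.367075), J = [[0.0000, -5.0000], [6.8464, -6.3848]].
Δ = (0.3457, 0.0000), so (x₁, x₂)₂ = (-0.8851, -1.0000).

(-0.8851, -1.0000)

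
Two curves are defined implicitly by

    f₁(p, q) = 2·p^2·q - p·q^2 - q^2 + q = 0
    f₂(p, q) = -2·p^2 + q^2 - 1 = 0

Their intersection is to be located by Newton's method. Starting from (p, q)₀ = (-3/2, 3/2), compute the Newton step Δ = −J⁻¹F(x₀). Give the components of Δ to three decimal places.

At (-3/2, 3/2): F = (9.375, -3.250).
Jacobian J = [[4·p·q - q^2, 2·p^2 - 2·p·q - 2·q + 1], [-4·p, 2·q]].
At the point, J = [[-11.250, 7.000], [6.000, 3.000]] (det J = -75.750).
Solving J·Δ = −F gives Δ = (0.672, -0.260).

(0.672, -0.260)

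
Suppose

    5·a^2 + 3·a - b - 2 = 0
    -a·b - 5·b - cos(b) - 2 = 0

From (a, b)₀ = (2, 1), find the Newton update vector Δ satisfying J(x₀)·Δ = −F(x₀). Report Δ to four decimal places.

At (2, 1): F = (23.0000, -9.540302).
Jacobian J = [[10·a + 3, -1], [-b, -a + sin(b) - 5]].
At the point, J = [[23.0000, -1.0000], [-1.0000, -6.158529]] (det J = -142.646167).
Solving J·Δ = −F gives Δ = (-1.0599, -1.3770).

(-1.0599, -1.3770)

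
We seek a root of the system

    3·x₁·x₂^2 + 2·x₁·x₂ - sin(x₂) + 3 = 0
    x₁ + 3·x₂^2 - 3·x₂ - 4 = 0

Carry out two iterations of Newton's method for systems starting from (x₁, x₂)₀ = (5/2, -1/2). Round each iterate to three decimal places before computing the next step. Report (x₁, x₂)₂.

(3.691, -0.157)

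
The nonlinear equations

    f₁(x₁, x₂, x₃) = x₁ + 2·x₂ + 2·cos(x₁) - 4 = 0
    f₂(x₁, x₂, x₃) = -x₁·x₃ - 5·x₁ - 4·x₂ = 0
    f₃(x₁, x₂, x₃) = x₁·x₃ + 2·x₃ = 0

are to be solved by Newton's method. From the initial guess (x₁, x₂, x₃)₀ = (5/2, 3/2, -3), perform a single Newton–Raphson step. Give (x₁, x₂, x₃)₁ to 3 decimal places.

At (5/2, 3/2, -3): F = (-0.10229, -11.000, -13.500).
Jacobian J = [[-2·sin(x₁) + 1, 2, 0], [-x₃ - 5, -4, -x₁], [x₃, 0, x₁ + 2]].
At the point, J = [[-0.19694, 2.000, 0.000], [-2.000, -4.000, -2.500], [-3.000, 0.000, 4.500]] (det J = 36.54500).
Solving J·Δ = −F gives Δ = (-4.606, -0.402, -0.071).
Then the next iterate is (x₁, x₂, x₃)₁ = (-2.106, 1.098, -3.071).

(-2.106, 1.098, -3.071)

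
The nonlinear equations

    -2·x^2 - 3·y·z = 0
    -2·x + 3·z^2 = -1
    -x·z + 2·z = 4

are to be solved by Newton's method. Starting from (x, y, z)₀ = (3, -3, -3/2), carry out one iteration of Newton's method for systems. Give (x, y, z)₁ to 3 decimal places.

(4.565, 8.478, -1.653)

At (3, -3, -3/2): F = (-31.500, 1.750, -2.500).
Jacobian J = [[-4·x, -3·z, -3·y], [-2, 0, 6·z], [-z, 0, -x + 2]].
At the point, J = [[-12.000, 4.500, 9.000], [-2.000, 0.000, -9.000], [1.500, 0.000, -1.000]] (det J = -69.750).
Solving J·Δ = −F gives Δ = (1.565, 11.478, -0.153).
Then the next iterate is (x, y, z)₁ = (4.565, 8.478, -1.653).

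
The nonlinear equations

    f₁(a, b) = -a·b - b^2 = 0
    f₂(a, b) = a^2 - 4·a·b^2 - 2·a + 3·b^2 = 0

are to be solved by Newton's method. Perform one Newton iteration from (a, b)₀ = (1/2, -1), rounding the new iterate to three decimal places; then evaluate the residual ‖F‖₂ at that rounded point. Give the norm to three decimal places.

0.167

At (1/2, -1): F = (-0.500, 0.250).
Jacobian J = [[-b, -a - 2·b], [2·a - 4·b^2 - 2, -8·a·b + 6·b]].
At the point, J = [[1.000, 1.500], [-5.000, -2.000]] (det J = 5.500).
Solving J·Δ = −F gives Δ = (-0.114, 0.409).
Then the next iterate is (a, b)₁ = (0.386, -0.591).
Re-evaluating at (0.386, -0.591): F = (-0.12115, -0.11445), so ‖F‖₂ = 0.167.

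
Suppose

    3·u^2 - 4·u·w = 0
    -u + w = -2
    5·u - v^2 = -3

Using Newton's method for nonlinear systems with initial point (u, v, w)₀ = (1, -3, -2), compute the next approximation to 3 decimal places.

(0.300, -2.250, -1.700)

At (1, -3, -2): F = (11.000, -1.000, -1.000).
Jacobian J = [[6·u - 4·w, 0, -4·u], [-1, 0, 1], [5, -2·v, 0]].
At the point, J = [[14.000, 0.000, -4.000], [-1.000, 0.000, 1.000], [5.000, 6.000, 0.000]] (det J = -60.000).
Solving J·Δ = −F gives Δ = (-0.700, 0.750, 0.300).
Then the next iterate is (u, v, w)₁ = (0.300, -2.250, -1.700).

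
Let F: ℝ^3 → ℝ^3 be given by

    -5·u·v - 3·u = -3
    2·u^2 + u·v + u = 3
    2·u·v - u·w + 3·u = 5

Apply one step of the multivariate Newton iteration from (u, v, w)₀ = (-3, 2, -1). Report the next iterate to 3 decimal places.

(-1.759, 0.276, 1.908)

At (-3, 2, -1): F = (42.000, 6.000, -29.000).
Jacobian J = [[-5·v - 3, -5·u, 0], [4·u + v + 1, u, 0], [2·v - w + 3, 2·u, -u]].
At the point, J = [[-13.000, 15.000, 0.000], [-9.000, -3.000, 0.000], [8.000, -6.000, 3.000]] (det J = 522.000).
Solving J·Δ = −F gives Δ = (1.241, -1.724, 2.908).
Then the next iterate is (u, v, w)₁ = (-1.759, 0.276, 1.908).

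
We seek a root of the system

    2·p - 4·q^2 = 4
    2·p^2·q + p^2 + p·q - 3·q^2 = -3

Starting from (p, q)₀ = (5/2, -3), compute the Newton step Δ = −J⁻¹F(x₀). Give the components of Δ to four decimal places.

(-0.4756, 1.4980)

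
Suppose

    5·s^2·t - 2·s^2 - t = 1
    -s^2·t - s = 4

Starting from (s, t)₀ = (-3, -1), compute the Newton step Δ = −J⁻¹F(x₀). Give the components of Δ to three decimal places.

(3.071, -1.500)

At (-3, -1): F = (-63.000, 8.000).
Jacobian J = [[10·s·t - 4·s, 5·s^2 - 1], [-2·s·t - 1, -s^2]].
At the point, J = [[42.000, 44.000], [-7.000, -9.000]] (det J = -70.000).
Solving J·Δ = −F gives Δ = (3.071, -1.500).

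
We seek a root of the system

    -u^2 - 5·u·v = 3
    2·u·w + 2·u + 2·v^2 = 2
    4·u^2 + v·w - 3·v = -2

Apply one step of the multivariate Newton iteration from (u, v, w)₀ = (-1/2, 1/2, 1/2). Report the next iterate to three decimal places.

At (-1/2, 1/2, 1/2): F = (-2.000, -3.000, 1.750).
Jacobian J = [[-2·u - 5·v, -5·u, 0], [2·w + 2, 4·v, 2·u], [8·u, w - 3, v]].
At the point, J = [[-1.500, 2.500, 0.000], [3.000, 2.000, -1.000], [-4.000, -2.500, 0.500]] (det J = 8.500).
Solving J·Δ = −F gives Δ = (-0.279, 0.632, -2.574).
Then the next iterate is (u, v, w)₁ = (-0.779, 1.132, -2.074).

(-0.779, 1.132, -2.074)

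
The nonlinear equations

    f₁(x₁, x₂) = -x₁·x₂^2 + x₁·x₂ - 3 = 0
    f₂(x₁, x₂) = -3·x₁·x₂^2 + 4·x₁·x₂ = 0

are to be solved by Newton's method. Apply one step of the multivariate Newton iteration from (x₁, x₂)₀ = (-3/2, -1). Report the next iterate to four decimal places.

At (-3/2, -1): F = (0.0000, 10.5000).
Jacobian J = [[-x₂^2 + x₂, -2·x₁·x₂ + x₁], [-3·x₂^2 + 4·x₂, -6·x₁·x₂ + 4·x₁]].
At the point, J = [[-2.0000, -4.5000], [-7.0000, -15.0000]] (det J = -1.5000).
Solving J·Δ = −F gives Δ = (31.5000, -14.0000).
Then the next iterate is (x₁, x₂)₁ = (30.0000, -15.0000).

(30.0000, -15.0000)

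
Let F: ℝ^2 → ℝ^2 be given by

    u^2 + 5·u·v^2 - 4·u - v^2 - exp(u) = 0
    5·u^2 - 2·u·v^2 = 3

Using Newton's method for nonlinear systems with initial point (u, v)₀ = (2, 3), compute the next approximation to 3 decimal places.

(1.362, 2.155)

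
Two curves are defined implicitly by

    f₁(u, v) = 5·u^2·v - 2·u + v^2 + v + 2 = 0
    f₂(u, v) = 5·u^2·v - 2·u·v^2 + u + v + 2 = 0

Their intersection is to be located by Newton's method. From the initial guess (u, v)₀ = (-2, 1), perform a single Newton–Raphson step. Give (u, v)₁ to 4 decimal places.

(-0.4710, 1.2452)

At (-2, 1): F = (28.0000, 25.0000).
Jacobian J = [[10·u·v - 2, 5·u^2 + 2·v + 1], [10·u·v - 2·v^2 + 1, 5·u^2 - 4·u·v + 1]].
At the point, J = [[-22.0000, 23.0000], [-21.0000, 29.0000]] (det J = -155.0000).
Solving J·Δ = −F gives Δ = (1.5290, 0.2452).
Then the next iterate is (u, v)₁ = (-0.4710, 1.2452).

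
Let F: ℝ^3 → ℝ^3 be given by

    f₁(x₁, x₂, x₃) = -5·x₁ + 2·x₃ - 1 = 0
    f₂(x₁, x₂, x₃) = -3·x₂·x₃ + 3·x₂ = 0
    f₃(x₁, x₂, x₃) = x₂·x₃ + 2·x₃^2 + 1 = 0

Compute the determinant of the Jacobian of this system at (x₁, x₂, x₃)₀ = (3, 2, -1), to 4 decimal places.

90.0000

J = [[-5, 0, 2], [0, -3·x₃ + 3, -3·x₂], [0, x₃, x₂ + 4·x₃]].
At the point, J = [[-5.0000, 0.0000, 2.0000], [0.0000, 6.0000, -6.0000], [0.0000, -1.0000, -2.0000]].
det J = 90.0000.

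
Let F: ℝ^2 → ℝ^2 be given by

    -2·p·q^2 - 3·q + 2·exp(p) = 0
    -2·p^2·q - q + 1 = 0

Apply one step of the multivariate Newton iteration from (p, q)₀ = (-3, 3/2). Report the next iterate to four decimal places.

At (-3, 3/2): F = (9.099574, -27.5000).
Jacobian J = [[-2·q^2 + 2·exp(p), -4·p·q - 3], [-4·p·q, -2·p^2 - 1]].
At the point, J = [[-4.400426, 15.0000], [18.0000, -19.0000]] (det J = -186.391909).
Solving J·Δ = −F gives Δ = (1.2855, -0.2295).
Then the next iterate is (p, q)₁ = (-1.7145, 1.2705).

(-1.7145, 1.2705)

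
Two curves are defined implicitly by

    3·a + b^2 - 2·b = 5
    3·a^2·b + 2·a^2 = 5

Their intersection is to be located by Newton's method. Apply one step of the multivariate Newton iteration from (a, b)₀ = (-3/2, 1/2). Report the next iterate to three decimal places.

At (-3/2, 1/2): F = (-10.250, 2.875).
Jacobian J = [[3, 2·b - 2], [6·a·b + 4·a, 3·a^2]].
At the point, J = [[3.000, -1.000], [-10.500, 6.750]] (det J = 9.750).
Solving J·Δ = −F gives Δ = (6.801, 10.154).
Then the next iterate is (a, b)₁ = (5.301, 10.654).

(5.301, 10.654)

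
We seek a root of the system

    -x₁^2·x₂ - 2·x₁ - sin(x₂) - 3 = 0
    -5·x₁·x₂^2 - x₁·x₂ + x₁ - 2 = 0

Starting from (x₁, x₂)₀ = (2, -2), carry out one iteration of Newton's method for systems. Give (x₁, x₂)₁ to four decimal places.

At (2, -2): F = (1.909297, -36.0000).
Jacobian J = [[-2·x₁·x₂ - 2, -x₁^2 - cos(x₂)], [-5·x₂^2 - x₂ + 1, -10·x₁·x₂ - x₁]].
At the point, J = [[6.0000, -3.583853], [-17.0000, 38.0000]] (det J = 167.074496).
Solving J·Δ = −F gives Δ = (0.3380, 1.0986).
Then the next iterate is (x₁, x₂)₁ = (2.3380, -0.9014).

(2.3380, -0.9014)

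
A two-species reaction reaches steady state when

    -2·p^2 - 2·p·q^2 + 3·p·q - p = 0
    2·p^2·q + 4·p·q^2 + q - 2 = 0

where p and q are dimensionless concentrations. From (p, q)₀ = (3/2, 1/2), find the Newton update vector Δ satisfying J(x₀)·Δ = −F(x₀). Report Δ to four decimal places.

(-0.7350, 0.0600)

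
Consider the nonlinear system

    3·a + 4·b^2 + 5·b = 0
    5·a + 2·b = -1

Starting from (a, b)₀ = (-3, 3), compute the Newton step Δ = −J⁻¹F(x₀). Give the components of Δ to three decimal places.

(2.273, -1.683)

At (-3, 3): F = (42.000, -8.000).
Jacobian J = [[3, 8·b + 5], [5, 2]].
At the point, J = [[3.000, 29.000], [5.000, 2.000]] (det J = -139.000).
Solving J·Δ = −F gives Δ = (2.273, -1.683).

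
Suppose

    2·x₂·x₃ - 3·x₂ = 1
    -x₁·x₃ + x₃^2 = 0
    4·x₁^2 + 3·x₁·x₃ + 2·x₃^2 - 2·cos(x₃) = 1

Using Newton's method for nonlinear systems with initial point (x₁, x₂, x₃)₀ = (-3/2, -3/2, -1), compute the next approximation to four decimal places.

(-0.8326, -0.4009, -0.6652)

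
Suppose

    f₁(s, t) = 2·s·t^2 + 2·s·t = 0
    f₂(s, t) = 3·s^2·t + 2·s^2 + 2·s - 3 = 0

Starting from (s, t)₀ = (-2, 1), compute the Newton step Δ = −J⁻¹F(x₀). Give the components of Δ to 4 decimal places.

(0.3571, -0.5476)

At (-2, 1): F = (-8.0000, 13.0000).
Jacobian J = [[2·t^2 + 2·t, 4·s·t + 2·s], [6·s·t + 4·s + 2, 3·s^2]].
At the point, J = [[4.0000, -12.0000], [-18.0000, 12.0000]] (det J = -168.0000).
Solving J·Δ = −F gives Δ = (0.3571, -0.5476).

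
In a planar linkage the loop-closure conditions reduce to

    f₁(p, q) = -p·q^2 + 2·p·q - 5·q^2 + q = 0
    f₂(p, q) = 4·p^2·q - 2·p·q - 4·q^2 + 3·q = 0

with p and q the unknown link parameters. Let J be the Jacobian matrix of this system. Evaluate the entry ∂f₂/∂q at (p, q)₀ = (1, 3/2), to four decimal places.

∂f₂/∂q = 4·p^2 - 2·p - 8·q + 3.
At (1, 3/2) this is -7.0000.

-7.0000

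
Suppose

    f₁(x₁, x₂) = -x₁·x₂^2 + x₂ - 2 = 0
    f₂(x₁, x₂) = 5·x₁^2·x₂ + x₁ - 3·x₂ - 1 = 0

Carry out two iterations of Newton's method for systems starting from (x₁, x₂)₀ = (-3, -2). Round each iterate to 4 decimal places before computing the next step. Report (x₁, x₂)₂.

(-0.8967, -1.9377)

At (-3, -2): F = (8.0000, -88.0000).
Jacobian J = [[-x₂^2, -2·x₁·x₂ + 1], [10·x₁·x₂ + 1, 5·x₁^2 - 3]].
At the point, J = [[-4.0000, -11.0000], [61.0000, 42.0000]] (det J = 503.0000).
Solving J·Δ = −F gives Δ = (1.2565, 0.2704).
Then the next iterate is (x₁, x₂)₁ = (-1.7435, -1.7296).
Round to (-1.7435, -1.7296) and repeat: F = (1.486108, -23.842823), J = [[-2.991516, -5.031115], [31.155576, 12.198961]].
Δ = (0.8468, -0.2081), so (x₁, x₂)₂ = (-0.8967, -1.9377).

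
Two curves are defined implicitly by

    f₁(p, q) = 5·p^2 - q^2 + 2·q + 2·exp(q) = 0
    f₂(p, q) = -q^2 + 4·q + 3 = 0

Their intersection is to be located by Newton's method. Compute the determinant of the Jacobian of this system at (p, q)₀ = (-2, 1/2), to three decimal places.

J = [[10·p, -2·q + 2·exp(q) + 2], [0, -2·q + 4]].
At the point, J = [[-20.000, 4.29744], [0.000, 3.000]].
det J = -60.000.

-60.000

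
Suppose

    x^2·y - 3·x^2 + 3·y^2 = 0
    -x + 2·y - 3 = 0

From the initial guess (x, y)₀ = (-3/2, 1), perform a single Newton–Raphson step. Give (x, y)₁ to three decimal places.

At (-3/2, 1): F = (-1.500, 0.500).
Jacobian J = [[2·x·y - 6·x, x^2 + 6·y], [-1, 2]].
At the point, J = [[6.000, 8.250], [-1.000, 2.000]] (det J = 20.250).
Solving J·Δ = −F gives Δ = (0.352, -0.074).
Then the next iterate is (x, y)₁ = (-1.148, 0.926).

(-1.148, 0.926)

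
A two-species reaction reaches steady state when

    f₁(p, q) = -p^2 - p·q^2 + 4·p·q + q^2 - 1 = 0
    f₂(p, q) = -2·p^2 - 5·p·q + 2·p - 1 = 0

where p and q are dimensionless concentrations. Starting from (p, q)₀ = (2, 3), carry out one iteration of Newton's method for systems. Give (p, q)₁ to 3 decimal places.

At (2, 3): F = (10.000, -35.000).
Jacobian J = [[-2·p - q^2 + 4·q, -2·p·q + 4·p + 2·q], [-4·p - 5·q + 2, -5·p]].
At the point, J = [[-1.000, 2.000], [-21.000, -10.000]] (det J = 52.000).
Solving J·Δ = −F gives Δ = (0.577, -4.712).
Then the next iterate is (p, q)₁ = (2.577, -1.712).

(2.577, -1.712)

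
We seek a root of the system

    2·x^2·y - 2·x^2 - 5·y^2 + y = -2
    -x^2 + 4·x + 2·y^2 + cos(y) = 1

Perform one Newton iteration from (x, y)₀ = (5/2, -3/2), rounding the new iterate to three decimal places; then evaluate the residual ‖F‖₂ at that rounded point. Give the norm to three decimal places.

At (5/2, -3/2): F = (-42.000, 7.32074).
Jacobian J = [[4·x·y - 4·x, 2·x^2 - 10·y + 1], [-2·x + 4, 4·y - sin(y)]].
At the point, J = [[-25.000, 28.500], [-1.000, -5.00251]] (det J = 153.56263).
Solving J·Δ = −F gives Δ = (-0.010, 1.465).
Then the next iterate is (x, y)₁ = (2.490, -0.035).
Re-evaluating at (2.490, -0.035): F = (-10.87533, 3.76174), so ‖F‖₂ = 11.508.

11.508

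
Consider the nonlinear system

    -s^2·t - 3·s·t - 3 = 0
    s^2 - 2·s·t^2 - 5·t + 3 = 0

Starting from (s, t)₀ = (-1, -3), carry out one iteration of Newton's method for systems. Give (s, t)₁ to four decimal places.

(6.1818, -9.2727)

At (-1, -3): F = (-9.0000, 37.0000).
Jacobian J = [[-2·s·t - 3·t, -s^2 - 3·s], [2·s - 2·t^2, -4·s·t - 5]].
At the point, J = [[3.0000, 2.0000], [-20.0000, -17.0000]] (det J = -11.0000).
Solving J·Δ = −F gives Δ = (7.1818, -6.2727).
Then the next iterate is (s, t)₁ = (6.1818, -9.2727).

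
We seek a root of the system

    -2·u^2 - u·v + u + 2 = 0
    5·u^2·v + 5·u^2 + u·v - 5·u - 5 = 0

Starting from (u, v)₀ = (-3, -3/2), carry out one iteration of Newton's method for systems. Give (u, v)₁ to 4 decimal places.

At (-3, -3/2): F = (-23.5000, -8.0000).
Jacobian J = [[-4·u - v + 1, -u], [10·u·v + 10·u + v - 5, 5·u^2 + u]].
At the point, J = [[14.5000, 3.0000], [8.5000, 42.0000]] (det J = 583.5000).
Solving J·Δ = −F gives Δ = (1.6504, -0.1435).
Then the next iterate is (u, v)₁ = (-1.3496, -1.6435).

(-1.3496, -1.6435)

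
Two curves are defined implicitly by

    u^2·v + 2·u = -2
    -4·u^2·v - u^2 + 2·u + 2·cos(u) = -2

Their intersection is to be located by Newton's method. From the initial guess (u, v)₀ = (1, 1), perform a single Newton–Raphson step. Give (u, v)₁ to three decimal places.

(-2.179, 8.715)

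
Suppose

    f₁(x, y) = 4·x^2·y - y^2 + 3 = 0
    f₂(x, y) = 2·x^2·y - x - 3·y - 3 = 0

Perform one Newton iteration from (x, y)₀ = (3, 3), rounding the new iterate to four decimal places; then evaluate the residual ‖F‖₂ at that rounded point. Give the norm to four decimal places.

At (3, 3): F = (102.0000, 39.0000).
Jacobian J = [[8·x·y, 4·x^2 - 2·y], [4·x·y - 1, 2·x^2 - 3]].
At the point, J = [[72.0000, 30.0000], [35.0000, 15.0000]] (det J = 30.0000).
Solving J·Δ = −F gives Δ = (-12.0000, 25.4000).
Then the next iterate is (x, y)₁ = (-9.0000, 28.4000).
Re-evaluating at (-9.0000, 28.4000): F = (8398.0400, 4521.6000), so ‖F‖₂ = 9537.9213.

9537.9213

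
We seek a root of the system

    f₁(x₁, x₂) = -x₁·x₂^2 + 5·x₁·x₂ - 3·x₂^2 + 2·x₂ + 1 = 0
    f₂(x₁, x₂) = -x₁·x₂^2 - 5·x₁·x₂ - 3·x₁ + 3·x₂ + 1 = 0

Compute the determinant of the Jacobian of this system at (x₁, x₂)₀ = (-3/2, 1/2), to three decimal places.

-13.250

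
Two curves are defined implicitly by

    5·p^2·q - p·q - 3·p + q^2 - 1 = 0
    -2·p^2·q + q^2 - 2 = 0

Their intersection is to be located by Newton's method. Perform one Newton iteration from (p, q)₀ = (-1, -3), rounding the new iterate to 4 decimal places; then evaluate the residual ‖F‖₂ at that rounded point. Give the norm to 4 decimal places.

At (-1, -3): F = (-7.0000, 13.0000).
Jacobian J = [[10·p·q - q - 3, 5·p^2 - p + 2·q], [-4·p·q, -2·p^2 + 2·q]].
At the point, J = [[30.0000, 0.0000], [-12.0000, -8.0000]] (det J = -240.0000).
Solving J·Δ = −F gives Δ = (0.2333, 1.2750).
Then the next iterate is (p, q)₁ = (-0.7667, -1.7250).
Re-evaluating at (-0.7667, -1.7250): F = (-2.116857, 3.003635), so ‖F‖₂ = 3.6746.

3.6746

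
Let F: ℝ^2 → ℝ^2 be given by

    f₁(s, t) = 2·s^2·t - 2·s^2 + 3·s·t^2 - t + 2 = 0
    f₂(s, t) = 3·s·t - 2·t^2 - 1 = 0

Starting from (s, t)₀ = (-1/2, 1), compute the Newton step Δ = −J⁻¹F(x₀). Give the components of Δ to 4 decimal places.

(-2.1667, -2.0000)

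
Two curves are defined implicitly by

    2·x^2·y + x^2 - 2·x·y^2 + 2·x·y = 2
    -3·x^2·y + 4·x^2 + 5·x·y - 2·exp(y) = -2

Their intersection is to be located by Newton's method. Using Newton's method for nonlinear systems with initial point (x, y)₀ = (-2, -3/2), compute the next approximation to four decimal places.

At (-2, -3/2): F = (5.0000, 50.553740).
Jacobian J = [[4·x·y + 2·x - 2·y^2 + 2·y, 2·x^2 - 4·x·y + 2·x], [-6·x·y + 8·x + 5·y, -3·x^2 + 5·x - 2·exp(y)]].
At the point, J = [[0.5000, -8.0000], [-41.5000, -22.446260]] (det J = -343.223130).
Solving J·Δ = −F gives Δ = (0.8513, 0.6782).
Then the next iterate is (x, y)₁ = (-1.1487, -0.8218).

(-1.1487, -0.8218)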